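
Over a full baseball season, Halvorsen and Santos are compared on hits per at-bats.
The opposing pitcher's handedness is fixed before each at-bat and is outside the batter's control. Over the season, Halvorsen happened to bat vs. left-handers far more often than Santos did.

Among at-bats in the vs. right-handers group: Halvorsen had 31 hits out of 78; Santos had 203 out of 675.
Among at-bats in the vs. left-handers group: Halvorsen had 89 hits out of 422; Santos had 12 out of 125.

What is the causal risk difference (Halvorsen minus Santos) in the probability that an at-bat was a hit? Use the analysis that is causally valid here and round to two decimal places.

Halvorsen is higher inside every pitcher handedness stratum but Santos is higher in aggregate. Whether to stratify depends on how pitcher handedness relates to the player.
Pitcher handedness differs across players for reasons unrelated to any effect of the player itself, and it separately predicts the outcome — a classic confounder. We must compare within pitcher handedness levels.
Adjusting over the population distribution of pitcher handedness: 0.579·(0.397−0.301) + 0.421·(0.211−0.096) = +0.104.

+0.10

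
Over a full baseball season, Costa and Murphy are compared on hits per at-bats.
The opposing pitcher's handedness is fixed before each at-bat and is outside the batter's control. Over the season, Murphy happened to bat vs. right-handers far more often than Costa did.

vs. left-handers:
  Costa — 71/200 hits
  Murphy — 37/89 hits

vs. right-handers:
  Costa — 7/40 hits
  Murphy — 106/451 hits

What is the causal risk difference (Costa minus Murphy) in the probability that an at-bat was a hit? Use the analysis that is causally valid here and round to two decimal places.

Pitcher handedness is set before the player has any effect — it is not caused by the player — and it independently drives the outcome. That makes it a confounder, so the causal comparison is within pitcher handedness levels.
Adjusting over the population distribution of pitcher handedness: 0.371·(0.355−0.416) + 0.629·(0.175−0.235) = -0.060.

-0.06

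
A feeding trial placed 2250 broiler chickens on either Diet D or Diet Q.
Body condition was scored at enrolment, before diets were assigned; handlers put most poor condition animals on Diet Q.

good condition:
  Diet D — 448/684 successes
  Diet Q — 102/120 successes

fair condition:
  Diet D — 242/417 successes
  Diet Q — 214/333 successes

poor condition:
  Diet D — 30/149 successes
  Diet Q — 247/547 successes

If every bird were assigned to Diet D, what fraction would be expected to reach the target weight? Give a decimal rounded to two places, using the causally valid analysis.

Starting body condition differs across diets for reasons unrelated to any effect of the diet itself, and it separately predicts the outcome — a classic confounder. We must compare within starting body condition levels.
Standardising Diet D to the population starting body condition mix: 0.357·448/684 + 0.333·242/417 + 0.309·30/149 = 0.490.

0.49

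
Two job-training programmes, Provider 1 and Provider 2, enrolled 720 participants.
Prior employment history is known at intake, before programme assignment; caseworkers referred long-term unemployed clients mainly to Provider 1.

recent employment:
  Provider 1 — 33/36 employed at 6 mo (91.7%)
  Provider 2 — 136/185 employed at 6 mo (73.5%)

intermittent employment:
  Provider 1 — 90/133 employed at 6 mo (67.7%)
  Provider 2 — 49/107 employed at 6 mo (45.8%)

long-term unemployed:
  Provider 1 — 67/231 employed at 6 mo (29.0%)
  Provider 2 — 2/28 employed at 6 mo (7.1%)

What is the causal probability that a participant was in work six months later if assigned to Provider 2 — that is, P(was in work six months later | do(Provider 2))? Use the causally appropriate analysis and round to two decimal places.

0.40

Within every prior employment history level Provider 1 has the higher rate, yet pooled Provider 2 does — Simpson's reversal.
Nothing the programme does changes prior employment history; the imbalance is an allocation artefact. With prior employment history also predicting the outcome, the pooled figure is confounded, and the within-stratum comparison is the causal one.
Standardising Provider 2 to the population prior employment history mix: 0.307·136/185 + 0.333·49/107 + 0.360·2/28 = 0.404.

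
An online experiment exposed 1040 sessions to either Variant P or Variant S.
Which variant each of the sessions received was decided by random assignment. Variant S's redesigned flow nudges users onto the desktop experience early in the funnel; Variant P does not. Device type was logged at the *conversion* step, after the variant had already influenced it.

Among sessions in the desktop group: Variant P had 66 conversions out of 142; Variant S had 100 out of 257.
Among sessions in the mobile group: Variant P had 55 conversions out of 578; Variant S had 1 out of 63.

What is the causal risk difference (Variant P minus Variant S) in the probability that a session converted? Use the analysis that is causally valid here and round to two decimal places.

-0.15

Device type is downstream of the variant. One should not condition on a consequence of treatment, so the overall rates are the right comparison.
The causal difference is the pooled difference: 0.168 − 0.316 = -0.148.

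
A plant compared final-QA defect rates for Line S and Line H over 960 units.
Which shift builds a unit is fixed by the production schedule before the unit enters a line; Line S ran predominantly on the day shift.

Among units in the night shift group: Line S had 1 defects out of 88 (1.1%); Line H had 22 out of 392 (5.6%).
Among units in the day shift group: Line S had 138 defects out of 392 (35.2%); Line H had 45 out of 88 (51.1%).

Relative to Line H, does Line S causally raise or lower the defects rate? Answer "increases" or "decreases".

Since shift is a pre-existing factor (not a product of the line) and it affects the outcome on its own, it is a confounder. The stratified rates, not the pooled rate, identify the causal effect.
Within each level — night shift: 1.1% vs 5.6%; day shift: 35.2% vs 51.1% — Line S is lower every time.

decreases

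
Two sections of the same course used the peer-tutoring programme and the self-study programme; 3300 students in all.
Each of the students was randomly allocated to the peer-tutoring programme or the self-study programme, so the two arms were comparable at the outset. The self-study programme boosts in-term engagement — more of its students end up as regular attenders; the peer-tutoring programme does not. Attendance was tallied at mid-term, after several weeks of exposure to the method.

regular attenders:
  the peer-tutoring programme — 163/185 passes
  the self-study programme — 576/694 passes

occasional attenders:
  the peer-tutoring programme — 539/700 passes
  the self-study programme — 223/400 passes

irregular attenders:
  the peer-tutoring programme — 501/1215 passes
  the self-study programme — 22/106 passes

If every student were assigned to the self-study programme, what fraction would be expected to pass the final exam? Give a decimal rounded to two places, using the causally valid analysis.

0.68

The mid-term attendance-specific comparison favours the peer-tutoring programme throughout, but the pooled figures favour the self-study programme. The question is whether to condition on mid-term attendance.
Mid-term attendance is downstream of the teaching method. One should not condition on a consequence of treatment, so the overall rates are the right comparison.
So P(outcome | do(the self-study programme)) is just the pooled rate for the self-study programme: 821/1200 = 0.684.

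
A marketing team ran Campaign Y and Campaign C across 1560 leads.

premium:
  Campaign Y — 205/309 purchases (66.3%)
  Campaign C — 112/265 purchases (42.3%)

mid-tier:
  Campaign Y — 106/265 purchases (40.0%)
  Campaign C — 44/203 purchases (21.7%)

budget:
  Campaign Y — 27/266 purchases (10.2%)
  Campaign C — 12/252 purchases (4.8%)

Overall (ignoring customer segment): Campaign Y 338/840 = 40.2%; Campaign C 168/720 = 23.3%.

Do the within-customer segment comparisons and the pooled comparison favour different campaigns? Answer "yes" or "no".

Within each customer segment level (premium 66.3% vs 42.3%; mid-tier 40.0% vs 21.7%; budget 10.2% vs 4.8%), Campaign Y has the higher rate every time. Pooled: 40.2% vs 23.3% — Campaign Y has the higher rate overall. They agree.

no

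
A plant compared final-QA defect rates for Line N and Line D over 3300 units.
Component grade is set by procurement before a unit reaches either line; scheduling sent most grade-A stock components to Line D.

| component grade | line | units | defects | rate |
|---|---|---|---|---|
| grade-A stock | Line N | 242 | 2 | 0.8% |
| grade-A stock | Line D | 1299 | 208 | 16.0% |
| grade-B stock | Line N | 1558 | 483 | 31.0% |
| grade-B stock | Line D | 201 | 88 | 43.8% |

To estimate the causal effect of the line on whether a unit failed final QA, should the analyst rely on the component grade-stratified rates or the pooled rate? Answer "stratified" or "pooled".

stratified

Component grade differs across lines for reasons unrelated to any effect of the line itself, and it separately predicts the outcome — a classic confounder. We must compare within component grade levels.
Within each level — grade-A stock: 0.8% vs 16.0%; grade-B stock: 31.0% vs 43.8% — Line N is lower every time.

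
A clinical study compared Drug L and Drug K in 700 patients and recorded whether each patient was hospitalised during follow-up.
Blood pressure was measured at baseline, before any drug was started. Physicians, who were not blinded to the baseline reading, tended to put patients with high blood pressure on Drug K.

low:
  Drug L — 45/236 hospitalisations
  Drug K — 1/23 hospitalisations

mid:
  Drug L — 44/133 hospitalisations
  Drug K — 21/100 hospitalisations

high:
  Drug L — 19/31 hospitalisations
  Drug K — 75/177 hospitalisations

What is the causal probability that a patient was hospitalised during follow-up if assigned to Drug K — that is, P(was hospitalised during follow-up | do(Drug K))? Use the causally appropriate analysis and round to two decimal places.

0.21

Drug K is lower inside every blood pressure stratum but Drug L is lower in aggregate. Whether to stratify depends on how blood pressure relates to the drug.
Here blood pressure is a common cause — it drives both which drug a case falls under and the outcome. The crude comparison mixes populations; the stratum-specific rates are the causally relevant ones.
Standardising Drug K to the population blood pressure mix: 0.370·1/23 + 0.333·21/100 + 0.297·75/177 = 0.212.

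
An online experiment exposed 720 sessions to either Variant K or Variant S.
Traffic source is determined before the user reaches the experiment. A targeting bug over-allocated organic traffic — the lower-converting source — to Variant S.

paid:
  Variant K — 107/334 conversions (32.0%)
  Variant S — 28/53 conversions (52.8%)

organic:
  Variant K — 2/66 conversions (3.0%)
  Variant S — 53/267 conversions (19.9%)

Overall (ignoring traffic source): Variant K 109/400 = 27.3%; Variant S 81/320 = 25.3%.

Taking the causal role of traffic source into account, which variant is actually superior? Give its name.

Variant S

Within every traffic source level Variant S has the higher rate, yet pooled Variant K does — Simpson's reversal.
Here traffic source is a common cause — it drives both which variant a case falls under and the outcome. The crude comparison mixes populations; the stratum-specific rates are the causally relevant ones.
Within each level — paid: 32.0% vs 52.8%; organic: 3.0% vs 19.9% — Variant S is higher every time.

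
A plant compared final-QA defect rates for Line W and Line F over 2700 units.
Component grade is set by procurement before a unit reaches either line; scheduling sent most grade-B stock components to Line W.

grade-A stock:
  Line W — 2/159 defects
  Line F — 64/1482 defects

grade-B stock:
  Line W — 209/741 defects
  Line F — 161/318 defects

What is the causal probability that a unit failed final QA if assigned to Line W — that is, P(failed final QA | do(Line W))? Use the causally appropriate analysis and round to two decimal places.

0.12

Within every component grade level Line W has the lower rate, yet pooled Line F does — Simpson's reversal.
Here component grade is a common cause — it drives both which line a case falls under and the outcome. The crude comparison mixes populations; the stratum-specific rates are the causally relevant ones.
Standardising Line W to the population component grade mix: 0.608·2/159 + 0.392·209/741 = 0.118.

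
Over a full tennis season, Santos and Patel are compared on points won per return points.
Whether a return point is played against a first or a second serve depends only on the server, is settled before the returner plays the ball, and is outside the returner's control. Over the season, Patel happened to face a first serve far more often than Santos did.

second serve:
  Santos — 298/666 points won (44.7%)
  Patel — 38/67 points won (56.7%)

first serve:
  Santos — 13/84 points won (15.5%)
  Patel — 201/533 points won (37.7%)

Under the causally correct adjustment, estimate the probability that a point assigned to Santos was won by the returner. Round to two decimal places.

The imbalance in serve type arose from how return points were allocated, not from anything the player did; and serve type independently affects the outcome. The pooled gap is confounded — condition on serve type.
Standardising Santos to the population serve type mix: 0.543·298/666 + 0.457·13/84 = 0.314.

0.31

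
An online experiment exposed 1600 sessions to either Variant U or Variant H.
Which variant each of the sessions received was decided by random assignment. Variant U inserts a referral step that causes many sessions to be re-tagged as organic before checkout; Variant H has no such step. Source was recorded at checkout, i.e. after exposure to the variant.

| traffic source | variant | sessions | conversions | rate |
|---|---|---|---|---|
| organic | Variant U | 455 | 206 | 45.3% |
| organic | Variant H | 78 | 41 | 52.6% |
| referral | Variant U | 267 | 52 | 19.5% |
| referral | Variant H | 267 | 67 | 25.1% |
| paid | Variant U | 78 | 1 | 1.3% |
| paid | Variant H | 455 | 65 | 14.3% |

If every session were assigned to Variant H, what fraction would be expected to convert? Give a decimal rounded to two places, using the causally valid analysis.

Variant H is higher inside every traffic source stratum but Variant U is higher in aggregate. Whether to stratify depends on how traffic source relates to the variant.
Because the variant influences traffic source, traffic source is a post-treatment mediator, not a confounder. Stratifying on it would bias the estimate; the causal effect is the crude pooled difference.
So P(outcome | do(Variant H)) is just the pooled rate for Variant H: 173/800 = 0.216.

0.22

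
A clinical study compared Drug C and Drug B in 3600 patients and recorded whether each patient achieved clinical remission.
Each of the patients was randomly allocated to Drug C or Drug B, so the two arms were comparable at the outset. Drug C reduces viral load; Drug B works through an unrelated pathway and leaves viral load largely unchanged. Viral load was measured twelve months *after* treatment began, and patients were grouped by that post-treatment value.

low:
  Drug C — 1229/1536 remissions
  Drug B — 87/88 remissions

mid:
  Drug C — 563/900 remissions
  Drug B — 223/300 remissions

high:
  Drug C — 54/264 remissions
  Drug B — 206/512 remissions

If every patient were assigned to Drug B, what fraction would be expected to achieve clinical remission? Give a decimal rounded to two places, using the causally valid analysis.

The distribution of viral load is itself part of what the drug does — it is an intermediate outcome. Holding it fixed would remove that part of the effect; the total effect is the pooled difference.
So P(outcome | do(Drug B)) is just the pooled rate for Drug B: 516/900 = 0.573.

0.57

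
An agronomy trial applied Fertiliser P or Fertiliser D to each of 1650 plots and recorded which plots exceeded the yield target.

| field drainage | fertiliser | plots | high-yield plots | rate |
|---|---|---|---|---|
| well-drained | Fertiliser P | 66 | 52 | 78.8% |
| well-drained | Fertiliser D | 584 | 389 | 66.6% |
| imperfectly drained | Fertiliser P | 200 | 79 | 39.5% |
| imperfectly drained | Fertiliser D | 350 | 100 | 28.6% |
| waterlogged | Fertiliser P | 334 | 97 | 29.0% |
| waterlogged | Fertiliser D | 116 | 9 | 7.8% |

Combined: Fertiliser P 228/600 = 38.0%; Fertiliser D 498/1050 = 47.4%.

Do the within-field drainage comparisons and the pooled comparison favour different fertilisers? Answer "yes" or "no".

yes

Within each field drainage level (well-drained 78.8% vs 66.6%; imperfectly drained 39.5% vs 28.6%; waterlogged 29.0% vs 7.8%), Fertiliser P has the higher rate every time. Pooled: 38.0% vs 47.4% — Fertiliser D has the higher rate overall. The two comparisons disagree.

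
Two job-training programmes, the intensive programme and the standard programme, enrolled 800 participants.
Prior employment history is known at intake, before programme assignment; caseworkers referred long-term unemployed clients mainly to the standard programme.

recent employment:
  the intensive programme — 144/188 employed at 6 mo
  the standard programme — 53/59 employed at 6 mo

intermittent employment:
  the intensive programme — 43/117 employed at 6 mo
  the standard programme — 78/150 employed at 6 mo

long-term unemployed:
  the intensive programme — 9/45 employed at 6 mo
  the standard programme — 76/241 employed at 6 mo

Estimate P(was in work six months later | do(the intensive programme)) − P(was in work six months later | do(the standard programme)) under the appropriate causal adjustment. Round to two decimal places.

-0.13

the standard programme is higher inside every prior employment history stratum but the intensive programme is higher in aggregate. Whether to stratify depends on how prior employment history relates to the programme.
Prior employment history differs across programmes for reasons unrelated to any effect of the programme itself, and it separately predicts the outcome — a classic confounder. We must compare within prior employment history levels.
Adjusting over the population distribution of prior employment history: 0.309·(0.766−0.898) + 0.334·(0.368−0.520) + 0.357·(0.200−0.315) = -0.133.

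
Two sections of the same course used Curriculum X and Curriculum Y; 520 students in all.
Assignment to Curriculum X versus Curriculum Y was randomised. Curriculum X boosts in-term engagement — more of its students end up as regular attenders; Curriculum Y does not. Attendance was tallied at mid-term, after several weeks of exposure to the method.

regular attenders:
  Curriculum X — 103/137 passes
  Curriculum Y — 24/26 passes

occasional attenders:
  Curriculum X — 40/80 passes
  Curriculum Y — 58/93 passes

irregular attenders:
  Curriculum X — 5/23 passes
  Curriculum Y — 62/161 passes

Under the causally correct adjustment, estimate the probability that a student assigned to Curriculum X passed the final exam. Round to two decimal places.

The stratified and pooled comparisons disagree (Curriculum Y wins within each mid-term attendance; Curriculum X wins overall), so the answer turns on the causal role of mid-term attendance.
The distribution of mid-term attendance is itself part of what the teaching method does — it is an intermediate outcome. Holding it fixed would remove that part of the effect; the total effect is the pooled difference.
So P(outcome | do(Curriculum X)) is just the pooled rate for Curriculum X: 148/240 = 0.617.

0.62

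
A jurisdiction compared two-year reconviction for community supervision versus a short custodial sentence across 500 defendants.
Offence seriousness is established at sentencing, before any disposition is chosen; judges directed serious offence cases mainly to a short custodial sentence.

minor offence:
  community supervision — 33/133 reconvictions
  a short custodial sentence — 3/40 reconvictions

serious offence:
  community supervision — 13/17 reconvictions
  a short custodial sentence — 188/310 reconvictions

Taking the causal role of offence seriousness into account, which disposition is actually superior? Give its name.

a short custodial sentence

Within every offence seriousness level a short custodial sentence has the lower rate, yet pooled community supervision does — Simpson's reversal.
The imbalance in offence seriousness arose from how defendants were allocated, not from anything the disposition did; and offence seriousness independently affects the outcome. The pooled gap is confounded — condition on offence seriousness.
Within each level — minor offence: 24.8% vs 7.5%; serious offence: 76.5% vs 60.6% — a short custodial sentence is lower every time.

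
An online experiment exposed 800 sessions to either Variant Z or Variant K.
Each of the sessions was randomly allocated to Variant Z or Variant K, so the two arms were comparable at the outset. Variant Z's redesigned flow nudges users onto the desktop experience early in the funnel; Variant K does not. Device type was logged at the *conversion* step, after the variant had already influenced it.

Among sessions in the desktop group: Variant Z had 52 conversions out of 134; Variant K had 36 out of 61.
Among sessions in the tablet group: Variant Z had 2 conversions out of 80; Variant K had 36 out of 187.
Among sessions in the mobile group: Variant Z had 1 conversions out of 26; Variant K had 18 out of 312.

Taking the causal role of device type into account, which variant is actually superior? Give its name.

Variant Z

Device type is downstream of the variant. One should not condition on a consequence of treatment, so the overall rates are the right comparison.
Pooled: Variant Z 22.9% vs Variant K 16.1%; Variant Z is higher overall.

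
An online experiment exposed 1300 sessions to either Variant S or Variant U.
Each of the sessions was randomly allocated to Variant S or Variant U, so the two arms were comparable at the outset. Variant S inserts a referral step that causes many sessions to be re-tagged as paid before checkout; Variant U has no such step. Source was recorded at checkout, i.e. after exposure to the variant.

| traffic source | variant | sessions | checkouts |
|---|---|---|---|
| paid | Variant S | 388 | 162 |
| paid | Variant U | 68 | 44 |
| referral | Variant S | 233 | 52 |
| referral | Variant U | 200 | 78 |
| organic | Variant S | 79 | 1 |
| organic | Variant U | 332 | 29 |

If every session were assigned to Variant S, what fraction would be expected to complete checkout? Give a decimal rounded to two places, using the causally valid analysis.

Traffic source here is a post-treatment variable shaped by the variant; conditioning on it would introduce bias rather than remove it. The overall comparison is the causal one.
So P(outcome | do(Variant S)) is just the pooled rate for Variant S: 215/700 = 0.307.

0.31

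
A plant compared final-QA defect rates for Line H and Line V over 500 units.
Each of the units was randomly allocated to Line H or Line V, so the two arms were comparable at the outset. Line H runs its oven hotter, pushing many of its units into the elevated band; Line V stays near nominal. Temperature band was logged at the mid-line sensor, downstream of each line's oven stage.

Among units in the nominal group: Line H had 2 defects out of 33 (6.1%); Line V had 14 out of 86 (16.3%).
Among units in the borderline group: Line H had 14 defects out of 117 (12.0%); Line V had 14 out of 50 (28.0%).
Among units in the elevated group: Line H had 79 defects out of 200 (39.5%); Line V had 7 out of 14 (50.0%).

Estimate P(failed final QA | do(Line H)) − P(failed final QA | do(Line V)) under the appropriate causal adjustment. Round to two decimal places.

+0.04

The stratified and pooled comparisons disagree (Line H wins within each in-process temperature band; Line V wins overall), so the answer turns on the causal role of in-process temperature band.
Stratifying would compare lines among units the lines themselves sorted into in-process temperature band groups — a form of selection on an intermediate. The unconditioned pooled rates give the total causal effect.
The causal difference is the pooled difference: 0.271 − 0.233 = +0.038.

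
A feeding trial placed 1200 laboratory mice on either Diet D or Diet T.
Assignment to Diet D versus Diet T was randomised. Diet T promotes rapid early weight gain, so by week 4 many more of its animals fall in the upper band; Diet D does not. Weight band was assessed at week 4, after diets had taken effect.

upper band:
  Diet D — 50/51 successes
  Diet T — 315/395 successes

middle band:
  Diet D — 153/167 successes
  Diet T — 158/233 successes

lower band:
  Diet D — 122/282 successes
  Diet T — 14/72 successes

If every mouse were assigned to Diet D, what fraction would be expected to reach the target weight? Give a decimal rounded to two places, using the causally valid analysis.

0.65

The stratified and pooled comparisons disagree (Diet D wins within each week-4 weight band; Diet T wins overall), so the answer turns on the causal role of week-4 weight band.
Week-4 weight band lies on the pathway diet → week-4 weight band → outcome, so adjusting for it blocks the indirect effect. For the total causal effect of diet, use the unadjusted pooled rates.
So P(outcome | do(Diet D)) is just the pooled rate for Diet D: 325/500 = 0.650.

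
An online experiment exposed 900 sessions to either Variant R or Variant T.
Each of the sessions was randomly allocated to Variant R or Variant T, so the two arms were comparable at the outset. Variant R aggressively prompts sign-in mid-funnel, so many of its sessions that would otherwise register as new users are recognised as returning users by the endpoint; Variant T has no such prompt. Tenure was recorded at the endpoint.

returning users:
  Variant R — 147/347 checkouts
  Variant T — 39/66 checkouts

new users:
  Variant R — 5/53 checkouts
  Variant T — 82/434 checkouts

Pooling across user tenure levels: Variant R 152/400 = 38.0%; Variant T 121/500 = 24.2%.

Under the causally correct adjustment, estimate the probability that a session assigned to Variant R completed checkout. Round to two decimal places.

Because the variant influences user tenure, user tenure is a post-treatment mediator, not a confounder. Stratifying on it would bias the estimate; the causal effect is the crude pooled difference.
So P(outcome | do(Variant R)) is just the pooled rate for Variant R: 152/400 = 0.380.

0.38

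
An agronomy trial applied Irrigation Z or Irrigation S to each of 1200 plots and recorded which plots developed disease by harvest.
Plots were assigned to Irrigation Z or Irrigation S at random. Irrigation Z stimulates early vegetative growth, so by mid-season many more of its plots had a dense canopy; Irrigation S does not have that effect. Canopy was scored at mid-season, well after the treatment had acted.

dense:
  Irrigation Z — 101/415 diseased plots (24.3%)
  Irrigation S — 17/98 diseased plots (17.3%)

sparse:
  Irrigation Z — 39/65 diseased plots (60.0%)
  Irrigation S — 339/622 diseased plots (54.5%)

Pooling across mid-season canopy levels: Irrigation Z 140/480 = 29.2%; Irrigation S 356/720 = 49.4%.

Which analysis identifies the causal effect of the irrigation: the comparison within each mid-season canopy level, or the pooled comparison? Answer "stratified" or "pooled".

pooled

Stratifying would compare irrigations among plots the irrigations themselves sorted into mid-season canopy groups — a form of selection on an intermediate. The unconditioned pooled rates give the total causal effect.
Pooled: Irrigation Z 29.2% vs Irrigation S 49.4%; Irrigation Z is lower overall.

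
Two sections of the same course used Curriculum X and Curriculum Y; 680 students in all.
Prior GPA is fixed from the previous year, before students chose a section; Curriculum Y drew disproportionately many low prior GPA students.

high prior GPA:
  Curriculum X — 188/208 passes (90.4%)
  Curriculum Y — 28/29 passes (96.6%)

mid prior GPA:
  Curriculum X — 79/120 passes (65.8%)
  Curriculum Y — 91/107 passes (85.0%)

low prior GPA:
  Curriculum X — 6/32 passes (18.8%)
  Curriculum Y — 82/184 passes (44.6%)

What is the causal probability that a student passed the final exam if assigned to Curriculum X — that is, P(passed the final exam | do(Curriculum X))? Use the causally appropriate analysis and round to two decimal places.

0.59

Prior GPA band satisfies the back-door criterion: it is not a descendant of the teaching method, and it blocks the spurious path from teaching method to outcome. Adjusting for it (i.e., using the within-prior GPA band rates) gives the causal effect.
Standardising Curriculum X to the population prior GPA band mix: 0.349·188/208 + 0.334·79/120 + 0.318·6/32 = 0.594.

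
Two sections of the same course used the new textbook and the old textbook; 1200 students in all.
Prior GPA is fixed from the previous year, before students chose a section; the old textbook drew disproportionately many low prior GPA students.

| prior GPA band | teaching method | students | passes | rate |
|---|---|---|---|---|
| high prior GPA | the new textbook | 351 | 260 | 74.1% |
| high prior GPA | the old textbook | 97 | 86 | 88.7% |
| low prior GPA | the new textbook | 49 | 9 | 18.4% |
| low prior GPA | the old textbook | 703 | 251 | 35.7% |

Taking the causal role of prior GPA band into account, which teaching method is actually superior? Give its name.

Since prior GPA band is a pre-existing factor (not a product of the teaching method) and it affects the outcome on its own, it is a confounder. The stratified rates, not the pooled rate, identify the causal effect.
Within each level — high prior GPA: 74.1% vs 88.7%; low prior GPA: 18.4% vs 35.7% — the old textbook is higher every time.

the old textbook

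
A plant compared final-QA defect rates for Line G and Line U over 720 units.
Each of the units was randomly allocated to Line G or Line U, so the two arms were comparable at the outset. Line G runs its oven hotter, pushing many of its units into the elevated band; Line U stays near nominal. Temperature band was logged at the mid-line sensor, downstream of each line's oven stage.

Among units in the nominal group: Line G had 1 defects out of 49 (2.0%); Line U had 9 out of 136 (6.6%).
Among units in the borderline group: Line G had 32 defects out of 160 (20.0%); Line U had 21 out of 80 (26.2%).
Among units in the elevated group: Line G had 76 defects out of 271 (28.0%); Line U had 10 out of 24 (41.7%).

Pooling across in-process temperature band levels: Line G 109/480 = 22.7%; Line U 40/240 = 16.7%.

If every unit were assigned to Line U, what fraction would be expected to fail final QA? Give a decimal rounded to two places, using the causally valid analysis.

The stratified and pooled comparisons disagree (Line G wins within each in-process temperature band; Line U wins overall), so the answer turns on the causal role of in-process temperature band.
Stratifying would compare lines among units the lines themselves sorted into in-process temperature band groups — a form of selection on an intermediate. The unconditioned pooled rates give the total causal effect.
So P(outcome | do(Line U)) is just the pooled rate for Line U: 40/240 = 0.167.

0.17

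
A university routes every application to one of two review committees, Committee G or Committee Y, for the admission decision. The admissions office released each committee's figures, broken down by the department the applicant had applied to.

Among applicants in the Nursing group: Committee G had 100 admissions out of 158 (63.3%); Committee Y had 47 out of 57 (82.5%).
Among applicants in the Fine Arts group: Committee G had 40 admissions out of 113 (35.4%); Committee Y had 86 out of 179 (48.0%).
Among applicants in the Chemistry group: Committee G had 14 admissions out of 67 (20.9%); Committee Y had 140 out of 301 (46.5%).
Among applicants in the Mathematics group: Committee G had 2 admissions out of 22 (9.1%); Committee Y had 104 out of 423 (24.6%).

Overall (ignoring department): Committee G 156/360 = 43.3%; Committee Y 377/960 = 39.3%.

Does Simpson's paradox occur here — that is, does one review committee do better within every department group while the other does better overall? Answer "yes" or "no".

Within each department level (Nursing 63.3% vs 82.5%; Fine Arts 35.4% vs 48.0%; Chemistry 20.9% vs 46.5%; Mathematics 9.1% vs 24.6%), Committee Y has the higher rate every time. Pooled: 43.3% vs 39.3% — Committee G has the higher rate overall. The two comparisons disagree.

yes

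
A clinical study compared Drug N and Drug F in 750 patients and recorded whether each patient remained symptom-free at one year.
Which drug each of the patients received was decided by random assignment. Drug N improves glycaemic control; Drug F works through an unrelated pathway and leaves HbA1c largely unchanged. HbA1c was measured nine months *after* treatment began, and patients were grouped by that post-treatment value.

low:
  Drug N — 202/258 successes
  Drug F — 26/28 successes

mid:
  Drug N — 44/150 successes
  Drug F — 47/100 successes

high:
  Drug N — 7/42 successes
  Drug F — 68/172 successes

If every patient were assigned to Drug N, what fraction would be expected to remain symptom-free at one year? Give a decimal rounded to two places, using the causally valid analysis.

HbA1c here is a post-treatment variable shaped by the drug; conditioning on it would introduce bias rather than remove it. The overall comparison is the causal one.
So P(outcome | do(Drug N)) is just the pooled rate for Drug N: 253/450 = 0.562.

0.56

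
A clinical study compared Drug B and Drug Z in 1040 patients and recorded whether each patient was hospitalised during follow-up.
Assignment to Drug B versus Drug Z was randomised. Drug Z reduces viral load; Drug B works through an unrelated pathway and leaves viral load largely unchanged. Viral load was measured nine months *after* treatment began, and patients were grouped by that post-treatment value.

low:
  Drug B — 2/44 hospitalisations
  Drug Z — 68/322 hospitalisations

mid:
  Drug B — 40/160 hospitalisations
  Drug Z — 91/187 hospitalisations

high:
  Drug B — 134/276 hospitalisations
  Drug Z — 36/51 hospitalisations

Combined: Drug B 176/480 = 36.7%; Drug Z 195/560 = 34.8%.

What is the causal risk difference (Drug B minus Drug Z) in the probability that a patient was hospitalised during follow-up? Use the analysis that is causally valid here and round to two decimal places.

+0.02

The stratified and pooled comparisons disagree (Drug B wins within each viral load; Drug Z wins overall), so the answer turns on the causal role of viral load.
Viral load here is a post-treatment variable shaped by the drug; conditioning on it would introduce bias rather than remove it. The overall comparison is the causal one.
The causal difference is the pooled difference: 0.367 − 0.348 = +0.018.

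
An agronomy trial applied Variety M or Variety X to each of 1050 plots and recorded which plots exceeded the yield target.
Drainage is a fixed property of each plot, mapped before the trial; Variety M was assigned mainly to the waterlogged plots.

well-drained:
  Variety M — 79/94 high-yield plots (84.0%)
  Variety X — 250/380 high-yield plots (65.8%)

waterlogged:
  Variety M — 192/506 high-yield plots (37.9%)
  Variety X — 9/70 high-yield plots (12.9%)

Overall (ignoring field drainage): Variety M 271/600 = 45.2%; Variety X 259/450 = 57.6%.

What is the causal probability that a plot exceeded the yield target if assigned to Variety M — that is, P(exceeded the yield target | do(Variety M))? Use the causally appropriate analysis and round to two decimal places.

Field drainage is set before the variety has any effect — it is not caused by the variety — and it independently drives the outcome. That makes it a confounder, so the causal comparison is within field drainage levels.
Standardising Variety M to the population field drainage mix: 0.451·79/94 + 0.549·192/506 = 0.588.

0.59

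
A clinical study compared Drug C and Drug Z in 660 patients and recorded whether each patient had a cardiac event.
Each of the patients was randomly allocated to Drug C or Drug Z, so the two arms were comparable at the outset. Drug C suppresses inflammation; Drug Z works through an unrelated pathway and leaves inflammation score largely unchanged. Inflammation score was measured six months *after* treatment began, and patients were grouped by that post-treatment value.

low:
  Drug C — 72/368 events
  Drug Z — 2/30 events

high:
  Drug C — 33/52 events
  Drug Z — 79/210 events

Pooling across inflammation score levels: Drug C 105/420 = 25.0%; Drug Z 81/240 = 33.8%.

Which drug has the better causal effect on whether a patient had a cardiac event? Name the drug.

Drug C

The stratified and pooled comparisons disagree (Drug Z wins within each inflammation score; Drug C wins overall), so the answer turns on the causal role of inflammation score.
The distribution of inflammation score is itself part of what the drug does — it is an intermediate outcome. Holding it fixed would remove that part of the effect; the total effect is the pooled difference.
Pooled: Drug C 25.0% vs Drug Z 33.8%; Drug C is lower overall.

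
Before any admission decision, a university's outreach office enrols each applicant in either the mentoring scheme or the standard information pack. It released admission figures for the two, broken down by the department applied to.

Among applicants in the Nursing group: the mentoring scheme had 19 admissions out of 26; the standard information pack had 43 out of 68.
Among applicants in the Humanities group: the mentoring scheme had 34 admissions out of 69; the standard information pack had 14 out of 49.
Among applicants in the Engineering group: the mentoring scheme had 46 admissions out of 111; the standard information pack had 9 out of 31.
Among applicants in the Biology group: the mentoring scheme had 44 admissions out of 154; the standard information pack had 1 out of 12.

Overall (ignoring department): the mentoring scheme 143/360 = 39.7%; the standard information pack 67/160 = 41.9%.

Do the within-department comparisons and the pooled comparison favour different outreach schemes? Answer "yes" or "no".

yes

Within each department level (Nursing 73.1% vs 63.2%; Humanities 49.3% vs 28.6%; Engineering 41.4% vs 29.0%; Biology 28.6% vs 8.3%), the mentoring scheme has the higher rate every time. Pooled: 39.7% vs 41.9% — the standard information pack has the higher rate overall. The two comparisons disagree.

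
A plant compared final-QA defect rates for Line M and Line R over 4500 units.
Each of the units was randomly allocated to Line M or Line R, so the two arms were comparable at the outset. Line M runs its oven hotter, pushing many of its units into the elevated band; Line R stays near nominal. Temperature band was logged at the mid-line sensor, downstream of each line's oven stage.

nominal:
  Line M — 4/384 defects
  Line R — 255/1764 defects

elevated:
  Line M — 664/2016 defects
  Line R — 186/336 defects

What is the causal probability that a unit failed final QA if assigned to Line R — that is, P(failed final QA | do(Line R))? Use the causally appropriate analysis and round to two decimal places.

0.21

Line M is lower inside every in-process temperature band stratum but Line R is lower in aggregate. Whether to stratify depends on how in-process temperature band relates to the line.
In-process temperature band lies on the pathway line → in-process temperature band → outcome, so adjusting for it blocks the indirect effect. For the total causal effect of line, use the unadjusted pooled rates.
So P(outcome | do(Line R)) is just the pooled rate for Line R: 441/2100 = 0.210.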